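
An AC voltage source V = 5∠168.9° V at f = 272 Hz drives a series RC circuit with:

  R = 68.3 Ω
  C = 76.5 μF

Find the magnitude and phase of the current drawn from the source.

Step 1 — Angular frequency: ω = 2π·f = 2π·272 = 1709 rad/s.
Step 2 — Component impedances:
  R: Z = R = 68.3 Ω
  C: Z = 1/(jωC) = -j/(ω·C) = 0 - j7.649 Ω
Step 3 — Series combination: Z_total = R + C = 68.3 - j7.649 Ω = 68.73∠-6.4° Ω.
Step 4 — Source phasor: V = 5∠168.9° V = -4.906 + j0.9626 V.
Step 5 — Ohm's law: I = V / Z_total = (-4.906 + j0.9626) / (68.3 - j7.649) = -0.07251 + j0.005974 A.
Step 6 — Convert to polar: |I| = 0.07275 A, ∠I = 175.3°.

I = 0.07275∠175.3° A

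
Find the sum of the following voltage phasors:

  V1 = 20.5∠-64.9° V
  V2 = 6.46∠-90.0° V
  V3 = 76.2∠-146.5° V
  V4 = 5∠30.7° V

Step 1 — Convert each phasor to rectangular form:
  V1 = 20.5·(cos(-64.9°) + j·sin(-64.9°)) = 8.696 - j18.56 V
  V2 = 6.46·(cos(-90.0°) + j·sin(-90.0°)) = 0 - j6.46 V
  V3 = 76.2·(cos(-146.5°) + j·sin(-146.5°)) = -63.54 - j42.06 V
  V4 = 5·(cos(30.7°) + j·sin(30.7°)) = 4.299 + j2.553 V
Step 2 — Sum components: V_total = -50.55 - j64.53 V.
Step 3 — Convert to polar: |V_total| = 81.97 V, ∠V_total = -128.1°.

V_total = 81.97∠-128.1° V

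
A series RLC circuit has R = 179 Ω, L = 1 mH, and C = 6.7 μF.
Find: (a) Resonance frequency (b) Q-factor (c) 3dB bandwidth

Step 1 — Resonance condition Im(Z)=0 gives ω₀ = 1/√(LC).
Step 2 — ω₀ = 1/√(0.001·6.7e-06) = 1.222e+04 rad/s.
Step 3 — f₀ = ω₀/(2π) = 1944 Hz.
Step 4 — Series Q: Q = ω₀L/R = 1.222e+04·0.001/179 = 0.06825.
Step 5 — 3dB bandwidth: Δω = ω₀/Q = 1.79e+05 rad/s; BW = Δω/(2π) = 2.849e+04 Hz.

(a) f₀ = 1944 Hz  (b) Q = 0.06825  (c) BW = 2.849e+04 Hz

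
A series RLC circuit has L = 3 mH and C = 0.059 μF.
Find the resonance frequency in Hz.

Step 1 — Resonance condition Im(Z)=0 gives ω₀ = 1/√(LC).
Step 2 — ω₀ = 1/√(0.003·5.9e-08) = 7.516e+04 rad/s.
Step 3 — f₀ = ω₀/(2π) = 1.196e+04 Hz.

f₀ = 1.196e+04 Hz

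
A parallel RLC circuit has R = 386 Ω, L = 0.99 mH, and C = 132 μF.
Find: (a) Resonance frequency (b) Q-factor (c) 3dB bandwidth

Step 1 — Resonance: ω₀ = 1/√(LC) = 1/√(0.00099·0.000132) = 2766 rad/s.
Step 2 — f₀ = ω₀/(2π) = 440.3 Hz.
Step 3 — Parallel Q: Q = R/(ω₀L) = 386/(2766·0.00099) = 140.9.
Step 4 — Bandwidth: Δω = ω₀/Q = 19.63 rad/s; BW = Δω/(2π) = 3.124 Hz.

(a) f₀ = 440.3 Hz  (b) Q = 140.9  (c) BW = 3.124 Hz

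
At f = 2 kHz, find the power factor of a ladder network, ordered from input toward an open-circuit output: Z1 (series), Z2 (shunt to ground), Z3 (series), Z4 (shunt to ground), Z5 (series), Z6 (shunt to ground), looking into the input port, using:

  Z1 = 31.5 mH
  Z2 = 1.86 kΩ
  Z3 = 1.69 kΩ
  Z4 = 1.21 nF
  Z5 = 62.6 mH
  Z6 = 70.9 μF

Step 1 — Angular frequency: ω = 2π·f = 2π·2000 = 1.257e+04 rad/s.
Step 2 — Component impedances:
  Z1: Z = jωL = j·1.257e+04·0.0315 = 0 + j395.8 Ω
  Z2: Z = R = 1860 Ω
  Z3: Z = R = 1690 Ω
  Z4: Z = 1/(jωC) = -j/(ω·C) = 0 - j6.577e+04 Ω
  Z5: Z = jωL = j·1.257e+04·0.0626 = 0 + j786.7 Ω
  Z6: Z = 1/(jωC) = -j/(ω·C) = 0 - j1.122 Ω
Step 3 — Ladder network (open output): work backward from the far end, alternating series and parallel combinations. Z_in = 932 + j603.7 Ω = 1110∠32.9° Ω.
Step 4 — Power factor: PF = cos(φ) = Re(Z)/|Z| = 932.01/1110.4 = 0.8393.
Step 5 — Type: Im(Z) = 603.7 ⇒ lagging (phase φ = 32.9°).

PF = 0.8393 (lagging, φ = 32.9°)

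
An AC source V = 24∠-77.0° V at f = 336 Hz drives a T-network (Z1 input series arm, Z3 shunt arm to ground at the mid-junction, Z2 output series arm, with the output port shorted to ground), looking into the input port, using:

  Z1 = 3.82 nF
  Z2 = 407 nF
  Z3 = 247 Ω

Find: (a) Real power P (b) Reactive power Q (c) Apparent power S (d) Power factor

Step 1 — Angular frequency: ω = 2π·f = 2π·336 = 2111 rad/s.
Step 2 — Component impedances:
  Z1: Z = 1/(jωC) = -j/(ω·C) = 0 - j1.24e+05 Ω
  Z2: Z = 1/(jωC) = -j/(ω·C) = 0 - j1164 Ω
  Z3: Z = R = 247 Ω
Step 3 — With the output port shorted to ground, the output series arm Z2 runs from the junction to ground; the shunt arm Z3 also runs from the junction to ground. They appear in parallel: Z3 || Z2 = 236.4 - j50.16 Ω.
Step 4 — Series with input arm Z1: Z_in = Z1 + (Z3 || Z2) = 236.4 - j1.24e+05 Ω = 1.24e+05∠-89.9° Ω.
Step 5 — Source phasor: V = 24∠-77.0° V = 5.399 - j23.38 V.
Step 6 — Current: I = V / Z = 0.0001886 + j4.316e-05 A = 0.0001935∠12.9° A.
Step 7 — Complex power: S = V·I* = 8.847e-06 - j0.004643 VA.
Step 8 — Real power: P = Re(S) = 8.847e-06 W.
Step 9 — Reactive power: Q = Im(S) = -0.004643 VAR.
Step 10 — Apparent power: |S| = 0.004643 VA.
Step 11 — Power factor: PF = P/|S| = 0.001905 (leading).

(a) P = 8.847e-06 W  (b) Q = -0.004643 VAR  (c) S = 0.004643 VA  (d) PF = 0.001905 (leading)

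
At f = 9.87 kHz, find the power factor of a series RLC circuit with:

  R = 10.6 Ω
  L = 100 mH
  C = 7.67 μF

Step 1 — Angular frequency: ω = 2π·f = 2π·9870 = 6.202e+04 rad/s.
Step 2 — Component impedances:
  R: Z = R = 10.6 Ω
  L: Z = jωL = j·6.202e+04·0.1 = 0 + j6202 Ω
  C: Z = 1/(jωC) = -j/(ω·C) = 0 - j2.102 Ω
Step 3 — Series combination: Z_total = R + L + C = 10.6 + j6199 Ω = 6199∠89.9° Ω.
Step 4 — Power factor: PF = cos(φ) = Re(Z)/|Z| = 10.6/6199 = 0.00171.
Step 5 — Type: Im(Z) = 6199 ⇒ lagging (phase φ = 89.9°).

PF = 0.00171 (lagging, φ = 89.9°)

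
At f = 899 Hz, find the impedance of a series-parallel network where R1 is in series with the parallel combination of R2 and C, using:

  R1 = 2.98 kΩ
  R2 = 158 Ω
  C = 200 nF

Step 1 — Angular frequency: ω = 2π·f = 2π·899 = 5649 rad/s.
Step 2 — Component impedances:
  R1: Z = R = 2980 Ω
  R2: Z = R = 158 Ω
  C: Z = 1/(jωC) = -j/(ω·C) = 0 - j885.2 Ω
Step 3 — Parallel branch: R2 || C = 1/(1/R2 + 1/C) = 153.1 - j27.33 Ω.
Step 4 — Series with R1: Z_total = R1 + (R2 || C) = 3133 - j27.33 Ω = 3133∠-0.5° Ω.

Z = 3133 - j27.33 Ω = 3133∠-0.5° Ω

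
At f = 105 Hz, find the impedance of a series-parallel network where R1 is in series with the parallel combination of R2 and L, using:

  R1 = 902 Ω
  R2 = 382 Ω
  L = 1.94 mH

Step 1 — Angular frequency: ω = 2π·f = 2π·105 = 659.7 rad/s.
Step 2 — Component impedances:
  R1: Z = R = 902 Ω
  R2: Z = R = 382 Ω
  L: Z = jωL = j·659.7·0.00194 = 0 + j1.28 Ω
Step 3 — Parallel branch: R2 || L = 1/(1/R2 + 1/L) = 0.004288 + j1.28 Ω.
Step 4 — Series with R1: Z_total = R1 + (R2 || L) = 902 + j1.28 Ω = 902∠0.1° Ω.

Z = 902 + j1.28 Ω = 902∠0.1° Ω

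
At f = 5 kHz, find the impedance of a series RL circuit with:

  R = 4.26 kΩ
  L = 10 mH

Step 1 — Angular frequency: ω = 2π·f = 2π·5000 = 3.142e+04 rad/s.
Step 2 — Component impedances:
  R: Z = R = 4260 Ω
  L: Z = jωL = j·3.142e+04·0.01 = 0 + j314.2 Ω
Step 3 — Series combination: Z_total = R + L = 4260 + j314.2 Ω = 4272∠4.2° Ω.

Z = 4260 + j314.2 Ω = 4272∠4.2° Ω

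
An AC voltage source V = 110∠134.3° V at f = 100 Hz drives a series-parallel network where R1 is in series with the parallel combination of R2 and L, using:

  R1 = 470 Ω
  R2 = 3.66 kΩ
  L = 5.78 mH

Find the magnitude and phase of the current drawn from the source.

Step 1 — Angular frequency: ω = 2π·f = 2π·100 = 628.3 rad/s.
Step 2 — Component impedances:
  R1: Z = R = 470 Ω
  R2: Z = R = 3660 Ω
  L: Z = jωL = j·628.3·0.00578 = 0 + j3.632 Ω
Step 3 — Parallel branch: R2 || L = 1/(1/R2 + 1/L) = 0.003604 + j3.632 Ω.
Step 4 — Series with R1: Z_total = R1 + (R2 || L) = 470 + j3.632 Ω = 470∠0.4° Ω.
Step 5 — Source phasor: V = 110∠134.3° V = -76.83 + j78.73 V.
Step 6 — Ohm's law: I = V / Z_total = (-76.83 + j78.73) / (470 + j3.632) = -0.1622 + j0.1688 A.
Step 7 — Convert to polar: |I| = 0.234 A, ∠I = 133.9°.

I = 0.234∠133.9° A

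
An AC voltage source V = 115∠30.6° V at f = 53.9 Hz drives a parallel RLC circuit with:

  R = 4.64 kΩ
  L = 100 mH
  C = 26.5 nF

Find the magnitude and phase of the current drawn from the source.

Step 1 — Angular frequency: ω = 2π·f = 2π·53.9 = 338.7 rad/s.
Step 2 — Component impedances:
  R: Z = R = 4640 Ω
  L: Z = jωL = j·338.7·0.1 = 0 + j33.87 Ω
  C: Z = 1/(jωC) = -j/(ω·C) = 0 - j1.114e+05 Ω
Step 3 — Parallel combination: 1/Z_total = 1/R + 1/L + 1/C; Z_total = 0.2473 + j33.87 Ω = 33.88∠89.6° Ω.
Step 4 — Source phasor: V = 115∠30.6° V = 98.99 + j58.54 V.
Step 5 — Ohm's law: I = V / Z_total = (98.99 + j58.54) / (0.2473 + j33.87) = 1.749 - j2.909 A.
Step 6 — Convert to polar: |I| = 3.395 A, ∠I = -59.0°.

I = 3.395∠-59.0° A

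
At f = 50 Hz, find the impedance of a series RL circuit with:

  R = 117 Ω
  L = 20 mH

Step 1 — Angular frequency: ω = 2π·f = 2π·50 = 314.2 rad/s.
Step 2 — Component impedances:
  R: Z = R = 117 Ω
  L: Z = jωL = j·314.2·0.02 = 0 + j6.283 Ω
Step 3 — Series combination: Z_total = R + L = 117 + j6.283 Ω = 117.2∠3.1° Ω.

Z = 117 + j6.283 Ω = 117.2∠3.1° Ω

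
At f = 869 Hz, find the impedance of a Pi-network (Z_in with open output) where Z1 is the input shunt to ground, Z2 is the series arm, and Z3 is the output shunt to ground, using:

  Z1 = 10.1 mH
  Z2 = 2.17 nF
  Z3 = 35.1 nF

Step 1 — Angular frequency: ω = 2π·f = 2π·869 = 5460 rad/s.
Step 2 — Component impedances:
  Z1: Z = jωL = j·5460·0.0101 = 0 + j55.15 Ω
  Z2: Z = 1/(jωC) = -j/(ω·C) = 0 - j8.44e+04 Ω
  Z3: Z = 1/(jωC) = -j/(ω·C) = 0 - j5218 Ω
Step 3 — With open output, the series arm Z2 and the output shunt Z3 appear in series to ground: Z2 + Z3 = 0 - j8.962e+04 Ω.
Step 4 — Parallel with input shunt Z1: Z_in = Z1 || (Z2 + Z3) = 0 + j55.18 Ω = 55.18∠90.0° Ω.

Z = 0 + j55.18 Ω = 55.18∠90.0° Ω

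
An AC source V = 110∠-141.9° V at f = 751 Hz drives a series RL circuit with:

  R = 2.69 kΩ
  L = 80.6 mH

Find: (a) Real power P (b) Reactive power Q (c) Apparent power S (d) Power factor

Step 1 — Angular frequency: ω = 2π·f = 2π·751 = 4719 rad/s.
Step 2 — Component impedances:
  R: Z = R = 2690 Ω
  L: Z = jωL = j·4719·0.0806 = 0 + j380.3 Ω
Step 3 — Series combination: Z_total = R + L = 2690 + j380.3 Ω = 2717∠8.0° Ω.
Step 4 — Source phasor: V = 110∠-141.9° V = -86.56 - j67.87 V.
Step 5 — Current: I = V / Z = -0.03505 - j0.02028 A = 0.04049∠-149.9° A.
Step 6 — Complex power: S = V·I* = 4.41 + j0.6235 VA.
Step 7 — Real power: P = Re(S) = 4.41 W.
Step 8 — Reactive power: Q = Im(S) = 0.6235 VAR.
Step 9 — Apparent power: |S| = 4.454 VA.
Step 10 — Power factor: PF = P/|S| = 0.9902 (lagging).

(a) P = 4.41 W  (b) Q = 0.6235 VAR  (c) S = 4.454 VA  (d) PF = 0.9902 (lagging)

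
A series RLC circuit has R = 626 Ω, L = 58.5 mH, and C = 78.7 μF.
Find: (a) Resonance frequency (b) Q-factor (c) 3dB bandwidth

Step 1 — Resonance: ω₀ = 1/√(LC) = 1/√(0.0585·7.87e-05) = 466.1 rad/s.
Step 2 — f₀ = ω₀/(2π) = 74.17 Hz.
Step 3 — Series Q: Q = ω₀L/R = 466.1·0.0585/626 = 0.04355.
Step 4 — Bandwidth: Δω = ω₀/Q = 1.07e+04 rad/s; BW = Δω/(2π) = 1703 Hz.

(a) f₀ = 74.17 Hz  (b) Q = 0.04355  (c) BW = 1703 Hz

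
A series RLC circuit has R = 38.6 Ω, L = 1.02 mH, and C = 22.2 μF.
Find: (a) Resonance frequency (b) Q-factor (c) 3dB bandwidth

Step 1 — Resonance: ω₀ = 1/√(LC) = 1/√(0.00102·2.22e-05) = 6645 rad/s.
Step 2 — f₀ = ω₀/(2π) = 1058 Hz.
Step 3 — Series Q: Q = ω₀L/R = 6645·0.00102/38.6 = 0.1756.
Step 4 — Bandwidth: Δω = ω₀/Q = 3.784e+04 rad/s; BW = Δω/(2π) = 6023 Hz.

(a) f₀ = 1058 Hz  (b) Q = 0.1756  (c) BW = 6023 Hz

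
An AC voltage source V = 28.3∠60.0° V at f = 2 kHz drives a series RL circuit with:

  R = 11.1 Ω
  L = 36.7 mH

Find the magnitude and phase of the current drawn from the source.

Step 1 — Angular frequency: ω = 2π·f = 2π·2000 = 1.257e+04 rad/s.
Step 2 — Component impedances:
  R: Z = R = 11.1 Ω
  L: Z = jωL = j·1.257e+04·0.0367 = 0 + j461.2 Ω
Step 3 — Series combination: Z_total = R + L = 11.1 + j461.2 Ω = 461.3∠88.6° Ω.
Step 4 — Source phasor: V = 28.3∠60.0° V = 14.15 + j24.51 V.
Step 5 — Ohm's law: I = V / Z_total = (14.15 + j24.51) / (11.1 + j461.2) = 0.05385 - j0.02939 A.
Step 6 — Convert to polar: |I| = 0.06135 A, ∠I = -28.6°.

I = 0.06135∠-28.6° A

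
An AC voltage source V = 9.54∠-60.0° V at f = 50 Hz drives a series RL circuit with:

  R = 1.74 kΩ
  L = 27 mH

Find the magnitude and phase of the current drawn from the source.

Step 1 — Angular frequency: ω = 2π·f = 2π·50 = 314.2 rad/s.
Step 2 — Component impedances:
  R: Z = R = 1740 Ω
  L: Z = jωL = j·314.2·0.027 = 0 + j8.482 Ω
Step 3 — Series combination: Z_total = R + L = 1740 + j8.482 Ω = 1740∠0.3° Ω.
Step 4 — Source phasor: V = 9.54∠-60.0° V = 4.77 - j8.262 V.
Step 5 — Ohm's law: I = V / Z_total = (4.77 - j8.262) / (1740 + j8.482) = 0.002718 - j0.004761 A.
Step 6 — Convert to polar: |I| = 0.005483 A, ∠I = -60.3°.

I = 0.005483∠-60.3° A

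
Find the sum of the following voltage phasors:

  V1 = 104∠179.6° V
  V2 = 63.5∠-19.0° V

Step 1 — Convert each phasor to rectangular form:
  V1 = 104·(cos(179.6°) + j·sin(179.6°)) = -104 + j0.7261 V
  V2 = 63.5·(cos(-19.0°) + j·sin(-19.0°)) = 60.04 - j20.67 V
Step 2 — Sum components: V_total = -43.96 - j19.95 V.
Step 3 — Convert to polar: |V_total| = 48.27 V, ∠V_total = -155.6°.

V_total = 48.27∠-155.6° V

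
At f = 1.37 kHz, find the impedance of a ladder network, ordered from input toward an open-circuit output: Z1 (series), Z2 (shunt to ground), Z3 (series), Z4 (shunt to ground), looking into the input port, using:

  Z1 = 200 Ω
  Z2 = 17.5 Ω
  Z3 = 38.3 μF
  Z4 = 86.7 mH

Step 1 — Angular frequency: ω = 2π·f = 2π·1370 = 8608 rad/s.
Step 2 — Component impedances:
  Z1: Z = R = 200 Ω
  Z2: Z = R = 17.5 Ω
  Z3: Z = 1/(jωC) = -j/(ω·C) = 0 - j3.033 Ω
  Z4: Z = jωL = j·8608·0.0867 = 0 + j746.3 Ω
Step 3 — Ladder network (open output): work backward from the far end, alternating series and parallel combinations. Z_in = 217.5 + j0.4118 Ω = 217.5∠0.1° Ω.

Z = 217.5 + j0.4118 Ω = 217.5∠0.1° Ω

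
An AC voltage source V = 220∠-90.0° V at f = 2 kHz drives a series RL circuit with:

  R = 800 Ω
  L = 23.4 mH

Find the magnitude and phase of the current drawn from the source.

Step 1 — Angular frequency: ω = 2π·f = 2π·2000 = 1.257e+04 rad/s.
Step 2 — Component impedances:
  R: Z = R = 800 Ω
  L: Z = jωL = j·1.257e+04·0.0234 = 0 + j294.1 Ω
Step 3 — Series combination: Z_total = R + L = 800 + j294.1 Ω = 852.3∠20.2° Ω.
Step 4 — Source phasor: V = 220∠-90.0° V = 0 - j220 V.
Step 5 — Ohm's law: I = V / Z_total = (0 - j220) / (800 + j294.1) = -0.08905 - j0.2423 A.
Step 6 — Convert to polar: |I| = 0.2581 A, ∠I = -110.2°.

I = 0.2581∠-110.2° A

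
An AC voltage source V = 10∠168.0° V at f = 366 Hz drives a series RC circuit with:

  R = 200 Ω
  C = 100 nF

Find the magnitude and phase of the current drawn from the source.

Step 1 — Angular frequency: ω = 2π·f = 2π·366 = 2300 rad/s.
Step 2 — Component impedances:
  R: Z = R = 200 Ω
  C: Z = 1/(jωC) = -j/(ω·C) = 0 - j4348 Ω
Step 3 — Series combination: Z_total = R + C = 200 - j4348 Ω = 4353∠-87.4° Ω.
Step 4 — Source phasor: V = 10∠168.0° V = -9.781 + j2.079 V.
Step 5 — Ohm's law: I = V / Z_total = (-9.781 + j2.079) / (200 - j4348) = -0.0005804 - j0.002223 A.
Step 6 — Convert to polar: |I| = 0.002297 A, ∠I = -104.6°.

I = 0.002297∠-104.6° A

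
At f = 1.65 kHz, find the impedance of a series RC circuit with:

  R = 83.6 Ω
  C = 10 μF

Step 1 — Angular frequency: ω = 2π·f = 2π·1650 = 1.037e+04 rad/s.
Step 2 — Component impedances:
  R: Z = R = 83.6 Ω
  C: Z = 1/(jωC) = -j/(ω·C) = 0 - j9.646 Ω
Step 3 — Series combination: Z_total = R + C = 83.6 - j9.646 Ω = 84.15∠-6.6° Ω.

Z = 83.6 - j9.646 Ω = 84.15∠-6.6° Ω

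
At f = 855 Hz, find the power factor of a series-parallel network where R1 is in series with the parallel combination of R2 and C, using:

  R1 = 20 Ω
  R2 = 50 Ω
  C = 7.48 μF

Step 1 — Angular frequency: ω = 2π·f = 2π·855 = 5372 rad/s.
Step 2 — Component impedances:
  R1: Z = R = 20 Ω
  R2: Z = R = 50 Ω
  C: Z = 1/(jωC) = -j/(ω·C) = 0 - j24.89 Ω
Step 3 — Parallel branch: R2 || C = 1/(1/R2 + 1/C) = 9.927 - j19.95 Ω.
Step 4 — Series with R1: Z_total = R1 + (R2 || C) = 29.93 - j19.95 Ω = 35.96∠-33.7° Ω.
Step 5 — Power factor: PF = cos(φ) = Re(Z)/|Z| = 29.927/35.964 = 0.8321.
Step 6 — Type: Im(Z) = -19.95 ⇒ leading (phase φ = -33.7°).

PF = 0.8321 (leading, φ = -33.7°)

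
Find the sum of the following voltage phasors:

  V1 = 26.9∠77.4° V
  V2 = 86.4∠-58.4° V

Step 1 — Convert each phasor to rectangular form:
  V1 = 26.9·(cos(77.4°) + j·sin(77.4°)) = 5.868 + j26.25 V
  V2 = 86.4·(cos(-58.4°) + j·sin(-58.4°)) = 45.27 - j73.59 V
Step 2 — Sum components: V_total = 51.14 - j47.34 V.
Step 3 — Convert to polar: |V_total| = 69.69 V, ∠V_total = -42.8°.

V_total = 69.69∠-42.8° V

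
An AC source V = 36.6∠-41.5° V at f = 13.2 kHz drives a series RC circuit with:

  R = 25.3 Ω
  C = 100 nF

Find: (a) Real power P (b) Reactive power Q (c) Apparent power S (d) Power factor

Step 1 — Angular frequency: ω = 2π·f = 2π·1.32e+04 = 8.294e+04 rad/s.
Step 2 — Component impedances:
  R: Z = R = 25.3 Ω
  C: Z = 1/(jωC) = -j/(ω·C) = 0 - j120.6 Ω
Step 3 — Series combination: Z_total = R + C = 25.3 - j120.6 Ω = 123.2∠-78.1° Ω.
Step 4 — Source phasor: V = 36.6∠-41.5° V = 27.41 - j24.25 V.
Step 5 — Current: I = V / Z = 0.2384 + j0.1773 A = 0.2971∠36.6° A.
Step 6 — Complex power: S = V·I* = 2.233 - j10.64 VA.
Step 7 — Real power: P = Re(S) = 2.233 W.
Step 8 — Reactive power: Q = Im(S) = -10.64 VAR.
Step 9 — Apparent power: |S| = 10.87 VA.
Step 10 — Power factor: PF = P/|S| = 0.2054 (leading).

(a) P = 2.233 W  (b) Q = -10.64 VAR  (c) S = 10.87 VA  (d) PF = 0.2054 (leading)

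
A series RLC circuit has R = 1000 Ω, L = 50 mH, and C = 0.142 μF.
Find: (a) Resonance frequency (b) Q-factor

Step 1 — Resonance condition Im(Z)=0 gives ω₀ = 1/√(LC).
Step 2 — ω₀ = 1/√(0.05·1.42e-07) = 1.187e+04 rad/s.
Step 3 — f₀ = ω₀/(2π) = 1889 Hz.
Step 4 — Series Q: Q = ω₀L/R = 1.187e+04·0.05/1000 = 0.5934.

(a) f₀ = 1889 Hz  (b) Q = 0.5934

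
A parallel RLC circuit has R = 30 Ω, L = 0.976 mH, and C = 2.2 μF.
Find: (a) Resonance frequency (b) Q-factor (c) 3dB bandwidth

Step 1 — Resonance: ω₀ = 1/√(LC) = 1/√(0.000976·2.2e-06) = 2.158e+04 rad/s.
Step 2 — f₀ = ω₀/(2π) = 3435 Hz.
Step 3 — Parallel Q: Q = R/(ω₀L) = 30/(2.158e+04·0.000976) = 1.424.
Step 4 — Bandwidth: Δω = ω₀/Q = 1.515e+04 rad/s; BW = Δω/(2π) = 2411 Hz.

(a) f₀ = 3435 Hz  (b) Q = 1.424  (c) BW = 2411 Hz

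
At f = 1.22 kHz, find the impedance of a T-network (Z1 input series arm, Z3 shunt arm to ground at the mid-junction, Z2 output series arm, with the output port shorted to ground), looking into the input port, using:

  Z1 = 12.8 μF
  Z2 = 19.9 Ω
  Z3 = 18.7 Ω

Step 1 — Angular frequency: ω = 2π·f = 2π·1220 = 7665 rad/s.
Step 2 — Component impedances:
  Z1: Z = 1/(jωC) = -j/(ω·C) = 0 - j10.19 Ω
  Z2: Z = R = 19.9 Ω
  Z3: Z = R = 18.7 Ω
Step 3 — With the output port shorted to ground, the output series arm Z2 runs from the junction to ground; the shunt arm Z3 also runs from the junction to ground. They appear in parallel: Z3 || Z2 = 9.641 Ω.
Step 4 — Series with input arm Z1: Z_in = Z1 + (Z3 || Z2) = 9.641 - j10.19 Ω = 14.03∠-46.6° Ω.

Z = 9.641 - j10.19 Ω = 14.03∠-46.6° Ω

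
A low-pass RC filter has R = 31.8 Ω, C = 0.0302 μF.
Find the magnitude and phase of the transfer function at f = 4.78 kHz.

Step 1 — Angular frequency: ω = 2π·4780 = 3.003e+04 rad/s.
Step 2 — Transfer function: H(jω) = 1/(1 + jωRC).
Step 3 — Denominator: 1 + jωRC = 1 + j·3.003e+04·31.8·3.02e-08 = 1 + j0.02884.
Step 4 — H = 0.9992 - j0.02882.
Step 5 — Magnitude: |H| = 0.9996 (-0.0 dB); phase: φ = -1.7°.

|H| = 0.9996 (-0.0 dB), φ = -1.7°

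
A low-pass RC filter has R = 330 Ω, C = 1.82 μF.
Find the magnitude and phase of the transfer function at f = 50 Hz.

Step 1 — Angular frequency: ω = 2π·50 = 314.2 rad/s.
Step 2 — Transfer function: H(jω) = 1/(1 + jωRC).
Step 3 — Denominator: 1 + jωRC = 1 + j·314.2·330·1.82e-06 = 1 + j0.1887.
Step 4 — H = 0.9656 - j0.1822.
Step 5 — Magnitude: |H| = 0.9827 (-0.2 dB); phase: φ = -10.7°.

|H| = 0.9827 (-0.2 dB), φ = -10.7°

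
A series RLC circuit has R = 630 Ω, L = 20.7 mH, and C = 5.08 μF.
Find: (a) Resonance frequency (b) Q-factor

Step 1 — Resonance condition Im(Z)=0 gives ω₀ = 1/√(LC).
Step 2 — ω₀ = 1/√(0.0207·5.08e-06) = 3084 rad/s.
Step 3 — f₀ = ω₀/(2π) = 490.8 Hz.
Step 4 — Series Q: Q = ω₀L/R = 3084·0.0207/630 = 0.1013.

(a) f₀ = 490.8 Hz  (b) Q = 0.1013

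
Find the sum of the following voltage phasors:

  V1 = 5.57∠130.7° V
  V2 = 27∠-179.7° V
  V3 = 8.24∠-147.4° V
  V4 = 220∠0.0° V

Step 1 — Convert each phasor to rectangular form:
  V1 = 5.57·(cos(130.7°) + j·sin(130.7°)) = -3.632 + j4.223 V
  V2 = 27·(cos(-179.7°) + j·sin(-179.7°)) = -27 - j0.1414 V
  V3 = 8.24·(cos(-147.4°) + j·sin(-147.4°)) = -6.942 - j4.439 V
  V4 = 220·(cos(0.0°) + j·sin(0.0°)) = 220 V
Step 2 — Sum components: V_total = 182.4 - j0.358 V.
Step 3 — Convert to polar: |V_total| = 182.4 V, ∠V_total = -0.1°.

V_total = 182.4∠-0.1° V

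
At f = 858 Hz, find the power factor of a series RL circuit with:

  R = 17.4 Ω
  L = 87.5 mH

Step 1 — Angular frequency: ω = 2π·f = 2π·858 = 5391 rad/s.
Step 2 — Component impedances:
  R: Z = R = 17.4 Ω
  L: Z = jωL = j·5391·0.0875 = 0 + j471.7 Ω
Step 3 — Series combination: Z_total = R + L = 17.4 + j471.7 Ω = 472∠87.9° Ω.
Step 4 — Power factor: PF = cos(φ) = Re(Z)/|Z| = 17.4/472 = 0.03686.
Step 5 — Type: Im(Z) = 471.7 ⇒ lagging (phase φ = 87.9°).

PF = 0.03686 (lagging, φ = 87.9°)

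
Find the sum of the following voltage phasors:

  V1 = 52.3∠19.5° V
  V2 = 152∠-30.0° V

Step 1 — Convert each phasor to rectangular form:
  V1 = 52.3·(cos(19.5°) + j·sin(19.5°)) = 49.3 + j17.46 V
  V2 = 152·(cos(-30.0°) + j·sin(-30.0°)) = 131.6 - j76 V
Step 2 — Sum components: V_total = 180.9 - j58.54 V.
Step 3 — Convert to polar: |V_total| = 190.2 V, ∠V_total = -17.9°.

V_total = 190.2∠-17.9° V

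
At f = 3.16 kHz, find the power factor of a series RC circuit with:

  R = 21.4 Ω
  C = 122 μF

Step 1 — Angular frequency: ω = 2π·f = 2π·3160 = 1.985e+04 rad/s.
Step 2 — Component impedances:
  R: Z = R = 21.4 Ω
  C: Z = 1/(jωC) = -j/(ω·C) = 0 - j0.4128 Ω
Step 3 — Series combination: Z_total = R + C = 21.4 - j0.4128 Ω = 21.4∠-1.1° Ω.
Step 4 — Power factor: PF = cos(φ) = Re(Z)/|Z| = 21.4/21.404 = 0.9998.
Step 5 — Type: Im(Z) = -0.4128 ⇒ leading (phase φ = -1.1°).

PF = 0.9998 (leading, φ = -1.1°)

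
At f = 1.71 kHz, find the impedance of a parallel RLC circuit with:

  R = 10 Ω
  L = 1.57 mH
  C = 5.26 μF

Step 1 — Angular frequency: ω = 2π·f = 2π·1710 = 1.074e+04 rad/s.
Step 2 — Component impedances:
  R: Z = R = 10 Ω
  L: Z = jωL = j·1.074e+04·0.00157 = 0 + j16.87 Ω
  C: Z = 1/(jωC) = -j/(ω·C) = 0 - j17.69 Ω
Step 3 — Parallel combination: 1/Z_total = 1/R + 1/L + 1/C; Z_total = 9.992 + j0.2765 Ω = 9.996∠1.6° Ω.

Z = 9.992 + j0.2765 Ω = 9.996∠1.6° Ω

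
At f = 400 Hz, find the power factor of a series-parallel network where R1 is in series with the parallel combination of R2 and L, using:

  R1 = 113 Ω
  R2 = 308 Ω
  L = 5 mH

Step 1 — Angular frequency: ω = 2π·f = 2π·400 = 2513 rad/s.
Step 2 — Component impedances:
  R1: Z = R = 113 Ω
  R2: Z = R = 308 Ω
  L: Z = jωL = j·2513·0.005 = 0 + j12.57 Ω
Step 3 — Parallel branch: R2 || L = 1/(1/R2 + 1/L) = 0.5119 + j12.55 Ω.
Step 4 — Series with R1: Z_total = R1 + (R2 || L) = 113.5 + j12.55 Ω = 114.2∠6.3° Ω.
Step 5 — Power factor: PF = cos(φ) = Re(Z)/|Z| = 113.5/114.2 = 0.9939.
Step 6 — Type: Im(Z) = 12.55 ⇒ lagging (phase φ = 6.3°).

PF = 0.9939 (lagging, φ = 6.3°)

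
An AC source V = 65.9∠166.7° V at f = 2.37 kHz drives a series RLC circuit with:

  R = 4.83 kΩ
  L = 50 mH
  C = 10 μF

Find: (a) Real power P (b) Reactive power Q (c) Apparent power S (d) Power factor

Step 1 — Angular frequency: ω = 2π·f = 2π·2370 = 1.489e+04 rad/s.
Step 2 — Component impedances:
  R: Z = R = 4830 Ω
  L: Z = jωL = j·1.489e+04·0.05 = 0 + j744.6 Ω
  C: Z = 1/(jωC) = -j/(ω·C) = 0 - j6.715 Ω
Step 3 — Series combination: Z_total = R + L + C = 4830 + j737.8 Ω = 4886∠8.7° Ω.
Step 4 — Source phasor: V = 65.9∠166.7° V = -64.13 + j15.16 V.
Step 5 — Current: I = V / Z = -0.01251 + j0.005049 A = 0.01349∠158.0° A.
Step 6 — Complex power: S = V·I* = 0.8786 + j0.1342 VA.
Step 7 — Real power: P = Re(S) = 0.8786 W.
Step 8 — Reactive power: Q = Im(S) = 0.1342 VAR.
Step 9 — Apparent power: |S| = 0.8888 VA.
Step 10 — Power factor: PF = P/|S| = 0.9885 (lagging).

(a) P = 0.8786 W  (b) Q = 0.1342 VAR  (c) S = 0.8888 VA  (d) PF = 0.9885 (lagging)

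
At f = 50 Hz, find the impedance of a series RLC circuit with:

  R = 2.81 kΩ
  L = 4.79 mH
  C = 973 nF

Step 1 — Angular frequency: ω = 2π·f = 2π·50 = 314.2 rad/s.
Step 2 — Component impedances:
  R: Z = R = 2810 Ω
  L: Z = jωL = j·314.2·0.00479 = 0 + j1.505 Ω
  C: Z = 1/(jωC) = -j/(ω·C) = 0 - j3271 Ω
Step 3 — Series combination: Z_total = R + L + C = 2810 - j3270 Ω = 4311∠-49.3° Ω.

Z = 2810 - j3270 Ω = 4311∠-49.3° Ω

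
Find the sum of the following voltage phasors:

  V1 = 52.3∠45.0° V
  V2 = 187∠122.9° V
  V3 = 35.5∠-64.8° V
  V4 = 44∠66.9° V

Step 1 — Convert each phasor to rectangular form:
  V1 = 52.3·(cos(45.0°) + j·sin(45.0°)) = 36.98 + j36.98 V
  V2 = 187·(cos(122.9°) + j·sin(122.9°)) = -101.6 + j157 V
  V3 = 35.5·(cos(-64.8°) + j·sin(-64.8°)) = 15.12 - j32.12 V
  V4 = 44·(cos(66.9°) + j·sin(66.9°)) = 17.26 + j40.47 V
Step 2 — Sum components: V_total = -32.21 + j202.3 V.
Step 3 — Convert to polar: |V_total| = 204.9 V, ∠V_total = 99.0°.

V_total = 204.9∠99.0° V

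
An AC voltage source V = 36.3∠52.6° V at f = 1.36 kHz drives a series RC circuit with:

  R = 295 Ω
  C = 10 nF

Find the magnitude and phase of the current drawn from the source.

Step 1 — Angular frequency: ω = 2π·f = 2π·1360 = 8545 rad/s.
Step 2 — Component impedances:
  R: Z = R = 295 Ω
  C: Z = 1/(jωC) = -j/(ω·C) = 0 - j1.17e+04 Ω
Step 3 — Series combination: Z_total = R + C = 295 - j1.17e+04 Ω = 1.171e+04∠-88.6° Ω.
Step 4 — Source phasor: V = 36.3∠52.6° V = 22.05 + j28.84 V.
Step 5 — Ohm's law: I = V / Z_total = (22.05 + j28.84) / (295 - j1.17e+04) = -0.002415 + j0.001945 A.
Step 6 — Convert to polar: |I| = 0.003101 A, ∠I = 141.2°.

I = 0.003101∠141.2° A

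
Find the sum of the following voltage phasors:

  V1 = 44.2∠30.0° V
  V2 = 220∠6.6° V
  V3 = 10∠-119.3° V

Step 1 — Convert each phasor to rectangular form:
  V1 = 44.2·(cos(30.0°) + j·sin(30.0°)) = 38.28 + j22.1 V
  V2 = 220·(cos(6.6°) + j·sin(6.6°)) = 218.5 + j25.29 V
  V3 = 10·(cos(-119.3°) + j·sin(-119.3°)) = -4.894 - j8.721 V
Step 2 — Sum components: V_total = 251.9 + j38.67 V.
Step 3 — Convert to polar: |V_total| = 254.9 V, ∠V_total = 8.7°.

V_total = 254.9∠8.7° V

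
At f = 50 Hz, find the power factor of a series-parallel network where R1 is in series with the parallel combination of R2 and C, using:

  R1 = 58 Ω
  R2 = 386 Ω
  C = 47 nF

Step 1 — Angular frequency: ω = 2π·f = 2π·50 = 314.2 rad/s.
Step 2 — Component impedances:
  R1: Z = R = 58 Ω
  R2: Z = R = 386 Ω
  C: Z = 1/(jωC) = -j/(ω·C) = 0 - j6.773e+04 Ω
Step 3 — Parallel branch: R2 || C = 1/(1/R2 + 1/C) = 386 - j2.2 Ω.
Step 4 — Series with R1: Z_total = R1 + (R2 || C) = 444 - j2.2 Ω = 444∠-0.3° Ω.
Step 5 — Power factor: PF = cos(φ) = Re(Z)/|Z| = 444/444 = 1.
Step 6 — Type: Im(Z) = -2.2 ⇒ leading (phase φ = -0.3°).

PF = 1 (leading, φ = -0.3°)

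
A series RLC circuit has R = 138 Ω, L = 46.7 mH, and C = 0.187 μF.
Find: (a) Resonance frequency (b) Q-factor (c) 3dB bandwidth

Step 1 — Resonance: ω₀ = 1/√(LC) = 1/√(0.0467·1.87e-07) = 1.07e+04 rad/s.
Step 2 — f₀ = ω₀/(2π) = 1703 Hz.
Step 3 — Series Q: Q = ω₀L/R = 1.07e+04·0.0467/138 = 3.621.
Step 4 — Bandwidth: Δω = ω₀/Q = 2955 rad/s; BW = Δω/(2π) = 470.3 Hz.

(a) f₀ = 1703 Hz  (b) Q = 3.621  (c) BW = 470.3 Hz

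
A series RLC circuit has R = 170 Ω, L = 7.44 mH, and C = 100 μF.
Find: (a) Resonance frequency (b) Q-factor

Step 1 — Resonance condition Im(Z)=0 gives ω₀ = 1/√(LC).
Step 2 — ω₀ = 1/√(0.00744·0.0001) = 1159 rad/s.
Step 3 — f₀ = ω₀/(2π) = 184.5 Hz.
Step 4 — Series Q: Q = ω₀L/R = 1159·0.00744/170 = 0.05074.

(a) f₀ = 184.5 Hz  (b) Q = 0.05074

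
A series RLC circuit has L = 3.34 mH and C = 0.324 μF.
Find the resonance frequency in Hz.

Step 1 — Resonance condition Im(Z)=0 gives ω₀ = 1/√(LC).
Step 2 — ω₀ = 1/√(0.00334·3.24e-07) = 3.04e+04 rad/s.
Step 3 — f₀ = ω₀/(2π) = 4838 Hz.

f₀ = 4838 Hz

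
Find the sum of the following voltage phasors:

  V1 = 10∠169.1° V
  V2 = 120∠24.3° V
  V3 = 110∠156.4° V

Step 1 — Convert each phasor to rectangular form:
  V1 = 10·(cos(169.1°) + j·sin(169.1°)) = -9.82 + j1.891 V
  V2 = 120·(cos(24.3°) + j·sin(24.3°)) = 109.4 + j49.38 V
  V3 = 110·(cos(156.4°) + j·sin(156.4°)) = -100.8 + j44.04 V
Step 2 — Sum components: V_total = -1.251 + j95.31 V.
Step 3 — Convert to polar: |V_total| = 95.32 V, ∠V_total = 90.8°.

V_total = 95.32∠90.8° V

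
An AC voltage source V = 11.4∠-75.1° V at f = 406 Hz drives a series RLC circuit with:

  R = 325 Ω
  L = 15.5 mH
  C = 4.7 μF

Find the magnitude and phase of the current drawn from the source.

Step 1 — Angular frequency: ω = 2π·f = 2π·406 = 2551 rad/s.
Step 2 — Component impedances:
  R: Z = R = 325 Ω
  L: Z = jωL = j·2551·0.0155 = 0 + j39.54 Ω
  C: Z = 1/(jωC) = -j/(ω·C) = 0 - j83.41 Ω
Step 3 — Series combination: Z_total = R + L + C = 325 - j43.87 Ω = 327.9∠-7.7° Ω.
Step 4 — Source phasor: V = 11.4∠-75.1° V = 2.931 - j11.02 V.
Step 5 — Ohm's law: I = V / Z_total = (2.931 - j11.02) / (325 - j43.87) = 0.01335 - j0.0321 A.
Step 6 — Convert to polar: |I| = 0.03476 A, ∠I = -67.4°.

I = 0.03476∠-67.4° A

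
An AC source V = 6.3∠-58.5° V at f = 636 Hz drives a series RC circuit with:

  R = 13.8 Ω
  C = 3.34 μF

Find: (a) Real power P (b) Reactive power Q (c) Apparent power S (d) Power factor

Step 1 — Angular frequency: ω = 2π·f = 2π·636 = 3996 rad/s.
Step 2 — Component impedances:
  R: Z = R = 13.8 Ω
  C: Z = 1/(jωC) = -j/(ω·C) = 0 - j74.92 Ω
Step 3 — Series combination: Z_total = R + C = 13.8 - j74.92 Ω = 76.18∠-79.6° Ω.
Step 4 — Source phasor: V = 6.3∠-58.5° V = 3.292 - j5.372 V.
Step 5 — Current: I = V / Z = 0.07717 + j0.02972 A = 0.0827∠21.1° A.
Step 6 — Complex power: S = V·I* = 0.09437 - j0.5124 VA.
Step 7 — Real power: P = Re(S) = 0.09437 W.
Step 8 — Reactive power: Q = Im(S) = -0.5124 VAR.
Step 9 — Apparent power: |S| = 0.521 VA.
Step 10 — Power factor: PF = P/|S| = 0.1811 (leading).

(a) P = 0.09437 W  (b) Q = -0.5124 VAR  (c) S = 0.521 VA  (d) PF = 0.1811 (leading)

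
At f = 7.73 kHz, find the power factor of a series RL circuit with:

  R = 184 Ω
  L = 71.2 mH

Step 1 — Angular frequency: ω = 2π·f = 2π·7730 = 4.857e+04 rad/s.
Step 2 — Component impedances:
  R: Z = R = 184 Ω
  L: Z = jωL = j·4.857e+04·0.0712 = 0 + j3458 Ω
Step 3 — Series combination: Z_total = R + L = 184 + j3458 Ω = 3463∠87.0° Ω.
Step 4 — Power factor: PF = cos(φ) = Re(Z)/|Z| = 184/3463 = 0.05313.
Step 5 — Type: Im(Z) = 3458 ⇒ lagging (phase φ = 87.0°).

PF = 0.05313 (lagging, φ = 87.0°)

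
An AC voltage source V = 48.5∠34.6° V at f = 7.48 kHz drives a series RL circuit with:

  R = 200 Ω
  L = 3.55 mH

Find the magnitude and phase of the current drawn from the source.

Step 1 — Angular frequency: ω = 2π·f = 2π·7480 = 4.7e+04 rad/s.
Step 2 — Component impedances:
  R: Z = R = 200 Ω
  L: Z = jωL = j·4.7e+04·0.00355 = 0 + j166.8 Ω
Step 3 — Series combination: Z_total = R + L = 200 + j166.8 Ω = 260.5∠39.8° Ω.
Step 4 — Source phasor: V = 48.5∠34.6° V = 39.92 + j27.54 V.
Step 5 — Ohm's law: I = V / Z_total = (39.92 + j27.54) / (200 + j166.8) = 0.1854 - j0.01699 A.
Step 6 — Convert to polar: |I| = 0.1862 A, ∠I = -5.2°.

I = 0.1862∠-5.2° A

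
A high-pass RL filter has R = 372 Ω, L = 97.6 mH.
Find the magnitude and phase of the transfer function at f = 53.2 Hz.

Step 1 — Angular frequency: ω = 2π·53.2 = 334.3 rad/s.
Step 2 — Transfer function: H(jω) = jωL/(R + jωL).
Step 3 — Numerator jωL = j·32.62; denominator R + jωL = 372 + j32.62.
Step 4 — H = 0.007633 + j0.08703.
Step 5 — Magnitude: |H| = 0.08736 (-21.2 dB); phase: φ = 85.0°.

|H| = 0.08736 (-21.2 dB), φ = 85.0°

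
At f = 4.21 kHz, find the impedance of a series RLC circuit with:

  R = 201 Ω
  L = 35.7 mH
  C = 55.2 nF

Step 1 — Angular frequency: ω = 2π·f = 2π·4210 = 2.645e+04 rad/s.
Step 2 — Component impedances:
  R: Z = R = 201 Ω
  L: Z = jωL = j·2.645e+04·0.0357 = 0 + j944.3 Ω
  C: Z = 1/(jωC) = -j/(ω·C) = 0 - j684.9 Ω
Step 3 — Series combination: Z_total = R + L + C = 201 + j259.5 Ω = 328.2∠52.2° Ω.

Z = 201 + j259.5 Ω = 328.2∠52.2° Ω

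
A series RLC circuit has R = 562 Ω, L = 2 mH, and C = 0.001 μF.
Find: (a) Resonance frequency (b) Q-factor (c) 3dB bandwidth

Step 1 — Resonance condition Im(Z)=0 gives ω₀ = 1/√(LC).
Step 2 — ω₀ = 1/√(0.002·1e-09) = 7.071e+05 rad/s.
Step 3 — f₀ = ω₀/(2π) = 1.125e+05 Hz.
Step 4 — Series Q: Q = ω₀L/R = 7.071e+05·0.002/562 = 2.516.
Step 5 — 3dB bandwidth: Δω = ω₀/Q = 2.81e+05 rad/s; BW = Δω/(2π) = 4.472e+04 Hz.

(a) f₀ = 1.125e+05 Hz  (b) Q = 2.516  (c) BW = 4.472e+04 Hz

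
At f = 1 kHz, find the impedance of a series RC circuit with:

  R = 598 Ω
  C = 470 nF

Step 1 — Angular frequency: ω = 2π·f = 2π·1000 = 6283 rad/s.
Step 2 — Component impedances:
  R: Z = R = 598 Ω
  C: Z = 1/(jωC) = -j/(ω·C) = 0 - j338.6 Ω
Step 3 — Series combination: Z_total = R + C = 598 - j338.6 Ω = 687.2∠-29.5° Ω.

Z = 598 - j338.6 Ω = 687.2∠-29.5° Ω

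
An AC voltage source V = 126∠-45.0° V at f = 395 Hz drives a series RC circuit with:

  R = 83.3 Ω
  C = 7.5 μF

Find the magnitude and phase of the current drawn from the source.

Step 1 — Angular frequency: ω = 2π·f = 2π·395 = 2482 rad/s.
Step 2 — Component impedances:
  R: Z = R = 83.3 Ω
  C: Z = 1/(jωC) = -j/(ω·C) = 0 - j53.72 Ω
Step 3 — Series combination: Z_total = R + C = 83.3 - j53.72 Ω = 99.12∠-32.8° Ω.
Step 4 — Source phasor: V = 126∠-45.0° V = 89.1 - j89.1 V.
Step 5 — Ohm's law: I = V / Z_total = (89.1 - j89.1) / (83.3 - j53.72) = 1.243 - j0.2682 A.
Step 6 — Convert to polar: |I| = 1.271 A, ∠I = -12.2°.

I = 1.271∠-12.2° A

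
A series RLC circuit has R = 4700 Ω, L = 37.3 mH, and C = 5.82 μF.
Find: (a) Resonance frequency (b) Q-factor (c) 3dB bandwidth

Step 1 — Resonance condition Im(Z)=0 gives ω₀ = 1/√(LC).
Step 2 — ω₀ = 1/√(0.0373·5.82e-06) = 2146 rad/s.
Step 3 — f₀ = ω₀/(2π) = 341.6 Hz.
Step 4 — Series Q: Q = ω₀L/R = 2146·0.0373/4700 = 0.01703.
Step 5 — 3dB bandwidth: Δω = ω₀/Q = 1.26e+05 rad/s; BW = Δω/(2π) = 2.005e+04 Hz.

(a) f₀ = 341.6 Hz  (b) Q = 0.01703  (c) BW = 2.005e+04 Hz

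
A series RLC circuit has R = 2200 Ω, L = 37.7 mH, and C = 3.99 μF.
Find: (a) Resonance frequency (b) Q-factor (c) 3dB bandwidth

Step 1 — Resonance condition Im(Z)=0 gives ω₀ = 1/√(LC).
Step 2 — ω₀ = 1/√(0.0377·3.99e-06) = 2578 rad/s.
Step 3 — f₀ = ω₀/(2π) = 410.4 Hz.
Step 4 — Series Q: Q = ω₀L/R = 2578·0.0377/2200 = 0.04418.
Step 5 — 3dB bandwidth: Δω = ω₀/Q = 5.836e+04 rad/s; BW = Δω/(2π) = 9288 Hz.

(a) f₀ = 410.4 Hz  (b) Q = 0.04418  (c) BW = 9288 Hz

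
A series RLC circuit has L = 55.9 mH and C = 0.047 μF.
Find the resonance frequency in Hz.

Step 1 — Resonance condition Im(Z)=0 gives ω₀ = 1/√(LC).
Step 2 — ω₀ = 1/√(0.0559·4.7e-08) = 1.951e+04 rad/s.
Step 3 — f₀ = ω₀/(2π) = 3105 Hz.

f₀ = 3105 Hz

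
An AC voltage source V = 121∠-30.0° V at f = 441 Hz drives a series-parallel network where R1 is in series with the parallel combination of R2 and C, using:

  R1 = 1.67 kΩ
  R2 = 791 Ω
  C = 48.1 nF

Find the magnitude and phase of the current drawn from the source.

Step 1 — Angular frequency: ω = 2π·f = 2π·441 = 2771 rad/s.
Step 2 — Component impedances:
  R1: Z = R = 1670 Ω
  R2: Z = R = 791 Ω
  C: Z = 1/(jωC) = -j/(ω·C) = 0 - j7503 Ω
Step 3 — Parallel branch: R2 || C = 1/(1/R2 + 1/C) = 782.3 - j82.47 Ω.
Step 4 — Series with R1: Z_total = R1 + (R2 || C) = 2452 - j82.47 Ω = 2454∠-1.9° Ω.
Step 5 — Source phasor: V = 121∠-30.0° V = 104.8 - j60.5 V.
Step 6 — Ohm's law: I = V / Z_total = (104.8 - j60.5) / (2452 - j82.47) = 0.04351 - j0.02321 A.
Step 7 — Convert to polar: |I| = 0.04931 A, ∠I = -28.1°.

I = 0.04931∠-28.1° A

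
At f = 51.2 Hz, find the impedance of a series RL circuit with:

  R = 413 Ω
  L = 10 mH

Step 1 — Angular frequency: ω = 2π·f = 2π·51.2 = 321.7 rad/s.
Step 2 — Component impedances:
  R: Z = R = 413 Ω
  L: Z = jωL = j·321.7·0.01 = 0 + j3.217 Ω
Step 3 — Series combination: Z_total = R + L = 413 + j3.217 Ω = 413∠0.4° Ω.

Z = 413 + j3.217 Ω = 413∠0.4° Ω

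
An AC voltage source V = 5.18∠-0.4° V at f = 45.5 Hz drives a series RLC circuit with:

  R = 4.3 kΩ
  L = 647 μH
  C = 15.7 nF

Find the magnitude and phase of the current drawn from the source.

Step 1 — Angular frequency: ω = 2π·f = 2π·45.5 = 285.9 rad/s.
Step 2 — Component impedances:
  R: Z = R = 4300 Ω
  L: Z = jωL = j·285.9·0.000647 = 0 + j0.185 Ω
  C: Z = 1/(jωC) = -j/(ω·C) = 0 - j2.228e+05 Ω
Step 3 — Series combination: Z_total = R + L + C = 4300 - j2.228e+05 Ω = 2.228e+05∠-88.9° Ω.
Step 4 — Source phasor: V = 5.18∠-0.4° V = 5.18 - j0.03616 V.
Step 5 — Ohm's law: I = V / Z_total = (5.18 - j0.03616) / (4300 - j2.228e+05) = 6.108e-07 + j2.324e-05 A.
Step 6 — Convert to polar: |I| = 2.325e-05 A, ∠I = 88.5°.

I = 2.325e-05∠88.5° A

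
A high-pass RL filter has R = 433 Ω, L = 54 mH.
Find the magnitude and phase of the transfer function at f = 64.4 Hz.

Step 1 — Angular frequency: ω = 2π·64.4 = 404.6 rad/s.
Step 2 — Transfer function: H(jω) = jωL/(R + jωL).
Step 3 — Numerator jωL = j·21.85; denominator R + jωL = 433 + j21.85.
Step 4 — H = 0.00254 + j0.05033.
Step 5 — Magnitude: |H| = 0.0504 (-26.0 dB); phase: φ = 87.1°.

|H| = 0.0504 (-26.0 dB), φ = 87.1°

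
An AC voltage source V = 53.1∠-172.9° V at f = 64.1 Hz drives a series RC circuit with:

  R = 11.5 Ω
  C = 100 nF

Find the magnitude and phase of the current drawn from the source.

Step 1 — Angular frequency: ω = 2π·f = 2π·64.1 = 402.8 rad/s.
Step 2 — Component impedances:
  R: Z = R = 11.5 Ω
  C: Z = 1/(jωC) = -j/(ω·C) = 0 - j2.483e+04 Ω
Step 3 — Series combination: Z_total = R + C = 11.5 - j2.483e+04 Ω = 2.483e+04∠-90.0° Ω.
Step 4 — Source phasor: V = 53.1∠-172.9° V = -52.69 - j6.563 V.
Step 5 — Ohm's law: I = V / Z_total = (-52.69 - j6.563) / (11.5 - j2.483e+04) = 0.0002634 - j0.002122 A.
Step 6 — Convert to polar: |I| = 0.002139 A, ∠I = -82.9°.

I = 0.002139∠-82.9° A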